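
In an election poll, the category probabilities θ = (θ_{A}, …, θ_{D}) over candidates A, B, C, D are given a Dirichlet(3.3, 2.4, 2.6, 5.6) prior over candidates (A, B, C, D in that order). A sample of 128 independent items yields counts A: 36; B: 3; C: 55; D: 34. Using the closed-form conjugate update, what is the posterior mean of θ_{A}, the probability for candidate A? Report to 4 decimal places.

The Dirichlet prior is conjugate to the Multinomial likelihood: each posterior αⱼ = prior αⱼ + observed count nⱼ.
Posterior concentration: (39.3, 5.4, 57.6, 39.6), total = 141.9.
E[θ_{A}|data] = α_{A}/Σα = 39.3/141.9 = 0.2770.

0.2770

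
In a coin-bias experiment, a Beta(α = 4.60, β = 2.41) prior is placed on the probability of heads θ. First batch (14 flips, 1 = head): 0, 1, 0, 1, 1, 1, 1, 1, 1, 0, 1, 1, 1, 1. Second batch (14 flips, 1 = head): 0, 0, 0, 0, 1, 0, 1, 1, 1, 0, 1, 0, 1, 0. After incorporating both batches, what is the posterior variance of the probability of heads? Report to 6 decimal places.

0.006563

The Beta prior is conjugate to a Binomial/Bernoulli likelihood; the update adds successes to α and failures to β.
After batch 1: Beta(4.60+11, 2.41+3) = Beta(15.60, 5.41).
After batch 2: Beta(15.60+6, 5.41+8) = Beta(21.60, 13.41).
Var = αβ/((α+β)²(α+β+1)) = 21.60·13.41/(35.01²·36.01) = 0.006563.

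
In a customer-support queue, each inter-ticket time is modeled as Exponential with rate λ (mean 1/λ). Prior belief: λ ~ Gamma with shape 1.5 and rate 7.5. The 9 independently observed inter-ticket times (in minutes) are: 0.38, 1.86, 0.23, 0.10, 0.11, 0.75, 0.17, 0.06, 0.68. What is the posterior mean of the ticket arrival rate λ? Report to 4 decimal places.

0.8868

With a Gamma(shape α, rate β) prior on the exponential rate λ, the posterior after n observations with total T = Σxᵢ is Gamma(α+n, β+T).
Sum of observations T = 4.34 minutes; n = 9.
Posterior: Gamma(1.5+9, 7.5+4.34) = Gamma(10.5, 11.84).
Posterior mean of λ = α/β = 10.5/11.84 = 0.8868.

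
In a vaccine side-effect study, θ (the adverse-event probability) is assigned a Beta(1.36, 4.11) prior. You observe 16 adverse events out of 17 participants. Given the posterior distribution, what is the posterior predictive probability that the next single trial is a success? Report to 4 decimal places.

The Beta prior is conjugate to a Binomial/Bernoulli likelihood; the update adds successes to α and failures to β.
Posterior: Beta(α+k, β+n−k) = Beta(1.36+16, 4.11+1) = Beta(17.36, 5.11).
For a single future Bernoulli trial, P(success | data) = α/(α+β) = 0.7726.

0.7726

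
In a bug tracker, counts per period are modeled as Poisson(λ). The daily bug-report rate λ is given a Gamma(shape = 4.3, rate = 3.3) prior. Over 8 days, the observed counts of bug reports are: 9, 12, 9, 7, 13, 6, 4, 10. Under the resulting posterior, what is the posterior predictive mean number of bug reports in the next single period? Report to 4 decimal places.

With a Gamma(shape α, rate β) prior, the Poisson likelihood is conjugate: the posterior is Gamma(α + ΣXᵢ, β + n).
Sum of counts S = 70 over n = 8 days.
Posterior: Gamma(α+S, β+n) = Gamma(4.3+70, 3.3+8) = Gamma(74.3, 11.3).
The predictive distribution for one future period is NegBinom with mean α/β = 6.5752.

6.5752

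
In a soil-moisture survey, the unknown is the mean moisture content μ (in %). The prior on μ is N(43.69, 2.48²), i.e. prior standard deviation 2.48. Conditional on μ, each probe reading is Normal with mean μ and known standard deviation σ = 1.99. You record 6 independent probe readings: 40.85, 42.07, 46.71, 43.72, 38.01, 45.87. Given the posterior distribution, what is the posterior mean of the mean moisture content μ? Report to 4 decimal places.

42.9510

For Normal data with known variance σ², a Normal(μ₀, σ₀²) prior on μ is conjugate. Posterior precision = 1/σ₀² + n/σ²; posterior mean is the precision-weighted average of μ₀ and x̄.
Σxᵢ = 40.85 + 42.07 + 46.71 + 43.72 + 38.01 + 45.87 = 257.23, so n·x̄ = 257.23.
σ₀² = 2.48² = 6.1504, σ² = 1.99² = 3.9601; σ² + n·σ₀² = 3.9601 + 6·6.1504 = 40.8625.
Posterior mean = (μ₀/σ₀² + n·x̄/σ²)/(1/σ₀² + n/σ²) = (σ²·μ₀ + σ₀²·n·x̄)/(σ² + n·σ₀²) = (3.9601·43.69 + 6.1504·257.23)/40.8625 = 1755.084161/40.8625 = 42.9510.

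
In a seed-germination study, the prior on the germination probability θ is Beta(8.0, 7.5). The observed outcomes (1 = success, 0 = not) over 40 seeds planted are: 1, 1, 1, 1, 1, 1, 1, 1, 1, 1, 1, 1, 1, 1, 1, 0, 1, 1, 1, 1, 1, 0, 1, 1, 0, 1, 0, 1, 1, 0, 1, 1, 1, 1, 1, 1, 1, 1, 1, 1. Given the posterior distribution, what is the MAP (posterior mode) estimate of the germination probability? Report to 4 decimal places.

0.7850

The Beta prior is conjugate to a Binomial/Bernoulli likelihood; the update adds successes to α and failures to β.
Posterior: Beta(α+k, β+n−k) = Beta(8.0+35, 7.5+5) = Beta(43.0, 12.5).
Mode of Beta(a,b) for a,b>1 is (a−1)/(a+b−2) = 42.0/53.5 = 0.7850.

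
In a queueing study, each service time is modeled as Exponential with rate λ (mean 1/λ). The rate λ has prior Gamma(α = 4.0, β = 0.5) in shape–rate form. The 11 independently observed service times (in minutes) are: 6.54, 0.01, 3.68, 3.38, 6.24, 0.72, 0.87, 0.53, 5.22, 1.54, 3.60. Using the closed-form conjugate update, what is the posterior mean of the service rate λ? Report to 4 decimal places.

With a Gamma(shape α, rate β) prior on the exponential rate λ, the posterior after n observations with total T = Σxᵢ is Gamma(α+n, β+T).
Sum of observations T = 32.33 minutes; n = 11.
Posterior: Gamma(4.0+11, 0.5+32.33) = Gamma(15.0, 32.83).
Posterior mean of λ = α/β = 15.0/32.83 = 0.4569.

0.4569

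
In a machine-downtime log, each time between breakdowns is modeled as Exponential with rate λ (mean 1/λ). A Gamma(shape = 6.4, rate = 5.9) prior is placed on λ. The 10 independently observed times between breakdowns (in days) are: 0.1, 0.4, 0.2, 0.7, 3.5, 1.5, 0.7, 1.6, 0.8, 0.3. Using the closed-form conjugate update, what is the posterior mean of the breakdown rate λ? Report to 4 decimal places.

1.0446

With a Gamma(shape α, rate β) prior on the exponential rate λ, the posterior after n observations with total T = Σxᵢ is Gamma(α+n, β+T).
Sum of observations T = 9.8 days; n = 10.
Posterior: Gamma(6.4+10, 5.9+9.8) = Gamma(16.4, 15.7).
Posterior mean of λ = α/β = 16.4/15.7 = 1.0446.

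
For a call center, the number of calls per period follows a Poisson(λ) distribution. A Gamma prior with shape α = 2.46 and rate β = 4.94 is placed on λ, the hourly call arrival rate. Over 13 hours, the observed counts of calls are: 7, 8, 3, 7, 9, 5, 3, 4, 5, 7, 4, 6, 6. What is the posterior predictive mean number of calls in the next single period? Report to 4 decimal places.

With a Gamma(shape α, rate β) prior, the Poisson likelihood is conjugate: the posterior is Gamma(α + ΣXᵢ, β + n).
Sum of counts S = 74 over n = 13 hours.
Posterior: Gamma(α+S, β+n) = Gamma(2.46+74, 4.94+13) = Gamma(76.46, 17.94).
The predictive distribution for one future period is NegBinom with mean α/β = 4.2620.

4.2620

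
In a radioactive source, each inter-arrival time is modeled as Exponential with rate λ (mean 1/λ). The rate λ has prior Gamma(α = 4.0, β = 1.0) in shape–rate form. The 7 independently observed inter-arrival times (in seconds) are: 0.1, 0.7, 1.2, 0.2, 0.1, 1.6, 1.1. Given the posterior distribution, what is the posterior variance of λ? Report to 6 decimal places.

0.305556

With a Gamma(shape α, rate β) prior on the exponential rate λ, the posterior after n observations with total T = Σxᵢ is Gamma(α+n, β+T).
Sum of observations T = 5.0 seconds; n = 7.
Posterior: Gamma(4.0+7, 1.0+5.0) = Gamma(11.0, 6.0).
Var = α/β² = 0.305556.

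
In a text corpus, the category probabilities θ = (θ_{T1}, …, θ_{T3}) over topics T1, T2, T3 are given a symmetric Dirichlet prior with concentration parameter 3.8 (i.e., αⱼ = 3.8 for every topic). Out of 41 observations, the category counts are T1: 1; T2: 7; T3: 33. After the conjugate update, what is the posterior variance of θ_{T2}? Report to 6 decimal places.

0.003064

The Dirichlet prior is conjugate to the Multinomial likelihood: each posterior αⱼ = prior αⱼ + observed count nⱼ.
Posterior concentration: (4.8, 10.8, 36.8), total = 52.4.
Var[θ_j] = α_j(Σα−α_j)/((Σα)²(Σα+1)) = 10.8·41.6/(52.4²·53.4) = 0.003064.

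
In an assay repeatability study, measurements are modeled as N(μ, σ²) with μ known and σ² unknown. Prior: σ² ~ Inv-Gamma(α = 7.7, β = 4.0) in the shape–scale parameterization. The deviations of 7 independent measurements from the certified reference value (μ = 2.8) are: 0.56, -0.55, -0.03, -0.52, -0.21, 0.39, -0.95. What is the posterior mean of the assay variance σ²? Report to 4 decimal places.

With known mean μ and an Inverse-Gamma(α, β) prior on σ², the Normal likelihood is conjugate: posterior is Inv-Gamma(α + n/2, β + Σ(xᵢ−μ)²/2).
Σ(xᵢ−μ)² = (0.56)² + (-0.55)² + (-0.03)² + (-0.52)² + (-0.21)² + (0.39)² + (-0.95)² = 1.9861.
Posterior: Inv-Gamma(7.7 + 7/2, 4.0 + 1.9861/2) = Inv-Gamma(11.20, 4.99305).
E[σ²|data] = β/(α−1) = 4.99305/10.20 = 0.4895.

0.4895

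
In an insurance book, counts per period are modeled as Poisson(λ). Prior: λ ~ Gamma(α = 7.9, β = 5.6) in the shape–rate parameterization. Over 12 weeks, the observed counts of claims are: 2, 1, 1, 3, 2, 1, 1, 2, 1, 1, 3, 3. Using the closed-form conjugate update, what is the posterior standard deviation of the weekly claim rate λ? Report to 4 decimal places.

0.3054

With a Gamma(shape α, rate β) prior, the Poisson likelihood is conjugate: the posterior is Gamma(α + ΣXᵢ, β + n).
Sum of counts S = 21 over n = 12 weeks.
Posterior: Gamma(α+S, β+n) = Gamma(7.9+21, 5.6+12) = Gamma(28.9, 17.6).
SD = √α/β = √28.9/17.6 = 0.3054.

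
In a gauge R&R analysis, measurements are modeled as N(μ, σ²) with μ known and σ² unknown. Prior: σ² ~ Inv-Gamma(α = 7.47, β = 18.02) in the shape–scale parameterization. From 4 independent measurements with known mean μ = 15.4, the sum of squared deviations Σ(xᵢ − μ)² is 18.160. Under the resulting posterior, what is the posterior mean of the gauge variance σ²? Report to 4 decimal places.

With known mean μ and an Inverse-Gamma(α, β) prior on σ², the Normal likelihood is conjugate: posterior is Inv-Gamma(α + n/2, β + Σ(xᵢ−μ)²/2).
Posterior: Inv-Gamma(7.47 + 4/2, 18.02 + 18.160/2) = Inv-Gamma(9.47, 27.1000).
E[σ²|data] = β/(α−1) = 27.1000/8.47 = 3.1995.

3.1995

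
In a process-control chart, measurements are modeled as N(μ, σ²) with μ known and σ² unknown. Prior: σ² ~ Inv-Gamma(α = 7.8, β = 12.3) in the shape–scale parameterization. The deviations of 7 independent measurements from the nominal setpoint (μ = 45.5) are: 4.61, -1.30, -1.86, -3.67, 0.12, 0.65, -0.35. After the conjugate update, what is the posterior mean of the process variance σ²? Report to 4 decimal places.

With known mean μ and an Inverse-Gamma(α, β) prior on σ², the Normal likelihood is conjugate: posterior is Inv-Gamma(α + n/2, β + Σ(xᵢ−μ)²/2).
Σ(xᵢ−μ)² = (4.61)² + (-1.30)² + (-1.86)² + (-3.67)² + (0.12)² + (0.65)² + (-0.35)² = 40.4300.
Posterior: Inv-Gamma(7.8 + 7/2, 12.3 + 40.4300/2) = Inv-Gamma(11.30, 32.51500).
E[σ²|data] = β/(α−1) = 32.51500/10.30 = 3.1568.

3.1568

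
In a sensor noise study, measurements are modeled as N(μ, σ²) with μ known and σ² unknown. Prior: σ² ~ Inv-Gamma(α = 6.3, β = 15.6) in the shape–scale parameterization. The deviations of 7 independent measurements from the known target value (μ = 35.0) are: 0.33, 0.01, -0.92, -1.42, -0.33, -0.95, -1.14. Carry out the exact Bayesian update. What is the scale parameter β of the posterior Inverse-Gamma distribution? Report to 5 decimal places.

18.24140

With known mean μ and an Inverse-Gamma(α, β) prior on σ², the Normal likelihood is conjugate: posterior is Inv-Gamma(α + n/2, β + Σ(xᵢ−μ)²/2).
Σ(xᵢ−μ)² = (0.33)² + (0.01)² + (-0.92)² + (-1.42)² + (-0.33)² + (-0.95)² + (-1.14)² = 5.2828.
Posterior: Inv-Gamma(6.3 + 7/2, 15.6 + 5.2828/2) = Inv-Gamma(9.80, 18.24140).
Posterior β = 18.24140.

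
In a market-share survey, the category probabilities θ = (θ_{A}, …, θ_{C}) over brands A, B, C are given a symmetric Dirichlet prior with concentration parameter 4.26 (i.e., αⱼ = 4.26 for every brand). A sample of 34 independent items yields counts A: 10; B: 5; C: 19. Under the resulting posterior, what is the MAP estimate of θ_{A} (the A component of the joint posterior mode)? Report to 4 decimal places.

0.3029

The Dirichlet prior is conjugate to the Multinomial likelihood: each posterior αⱼ = prior αⱼ + observed count nⱼ.
Posterior concentration: (14.26, 9.26, 23.26), total = 46.78.
Joint mode component: (α_{A}−1)/(Σα−K) = 13.26/43.78 = 0.3029.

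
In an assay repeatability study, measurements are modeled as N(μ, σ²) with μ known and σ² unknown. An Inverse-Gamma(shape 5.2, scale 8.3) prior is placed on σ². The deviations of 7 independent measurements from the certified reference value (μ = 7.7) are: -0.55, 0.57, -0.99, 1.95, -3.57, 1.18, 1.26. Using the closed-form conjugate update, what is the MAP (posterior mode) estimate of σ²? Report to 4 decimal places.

With known mean μ and an Inverse-Gamma(α, β) prior on σ², the Normal likelihood is conjugate: posterior is Inv-Gamma(α + n/2, β + Σ(xᵢ−μ)²/2).
Σ(xᵢ−μ)² = (-0.55)² + (0.57)² + (-0.99)² + (1.95)² + (-3.57)² + (1.18)² + (1.26)² = 21.1349.
Posterior: Inv-Gamma(5.2 + 7/2, 8.3 + 21.1349/2) = Inv-Gamma(8.70, 18.86745).
Mode = β/(α+1) = 18.86745/9.70 = 1.9451.

1.9451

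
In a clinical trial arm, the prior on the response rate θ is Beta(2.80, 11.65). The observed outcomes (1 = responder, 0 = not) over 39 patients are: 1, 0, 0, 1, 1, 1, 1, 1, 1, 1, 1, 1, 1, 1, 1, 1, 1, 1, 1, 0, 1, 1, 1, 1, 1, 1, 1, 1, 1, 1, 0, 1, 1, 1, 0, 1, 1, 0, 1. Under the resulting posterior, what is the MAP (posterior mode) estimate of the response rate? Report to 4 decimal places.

0.6764

The Beta prior is conjugate to a Binomial/Bernoulli likelihood; the update adds successes to α and failures to β.
Posterior: Beta(α+k, β+n−k) = Beta(2.80+33, 11.65+6) = Beta(35.80, 17.65).
Mode of Beta(a,b) for a,b>1 is (a−1)/(a+b−2) = 34.80/51.45 = 0.6764.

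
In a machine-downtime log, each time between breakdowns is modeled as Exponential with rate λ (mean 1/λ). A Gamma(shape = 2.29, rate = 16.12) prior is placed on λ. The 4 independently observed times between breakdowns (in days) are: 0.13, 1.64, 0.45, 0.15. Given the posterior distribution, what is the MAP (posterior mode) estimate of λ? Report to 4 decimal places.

0.2861

With a Gamma(shape α, rate β) prior on the exponential rate λ, the posterior after n observations with total T = Σxᵢ is Gamma(α+n, β+T).
Sum of observations T = 2.37 days; n = 4.
Posterior: Gamma(2.29+4, 16.12+2.37) = Gamma(6.29, 18.49).
Mode = (α−1)/β = 0.2861.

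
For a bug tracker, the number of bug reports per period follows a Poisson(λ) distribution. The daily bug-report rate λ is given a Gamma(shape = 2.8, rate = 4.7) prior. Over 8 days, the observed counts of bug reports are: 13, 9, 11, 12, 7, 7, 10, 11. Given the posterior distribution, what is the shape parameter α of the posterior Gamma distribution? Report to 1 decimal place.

82.8

With a Gamma(shape α, rate β) prior, the Poisson likelihood is conjugate: the posterior is Gamma(α + ΣXᵢ, β + n).
Sum of counts S = 80 over n = 8 days.
Posterior: Gamma(α+S, β+n) = Gamma(2.8+80, 4.7+8) = Gamma(82.8, 12.7).
Posterior α = 82.8.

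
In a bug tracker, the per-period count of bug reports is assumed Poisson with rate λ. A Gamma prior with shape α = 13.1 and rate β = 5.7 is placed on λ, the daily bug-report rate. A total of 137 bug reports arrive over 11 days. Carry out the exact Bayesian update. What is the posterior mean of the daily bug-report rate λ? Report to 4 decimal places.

8.9880

With a Gamma(shape α, rate β) prior, the Poisson likelihood is conjugate: the posterior is Gamma(α + ΣXᵢ, β + n).
Posterior: Gamma(α+S, β+n) = Gamma(13.1+137, 5.7+11) = Gamma(150.1, 16.7).
Posterior mean = α/β = 150.1/16.7 = 8.9880.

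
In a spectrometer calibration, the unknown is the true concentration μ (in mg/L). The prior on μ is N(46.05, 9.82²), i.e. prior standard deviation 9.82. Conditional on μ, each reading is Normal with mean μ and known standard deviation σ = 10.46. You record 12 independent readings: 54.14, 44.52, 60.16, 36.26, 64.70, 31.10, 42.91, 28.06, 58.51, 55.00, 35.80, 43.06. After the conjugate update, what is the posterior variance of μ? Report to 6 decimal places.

8.330033

For Normal data with known variance σ², a Normal(μ₀, σ₀²) prior on μ is conjugate. Posterior precision = 1/σ₀² + n/σ²; posterior mean is the precision-weighted average of μ₀ and x̄.
σ₀² = 9.82² = 96.4324, σ² = 10.46² = 109.4116; σ² + n·σ₀² = 109.4116 + 12·96.4324 = 1266.6004.
Posterior precision = 1/σ₀² + n/σ² = 1/96.4324 + 12/109.4116 = (σ² + n·σ₀²)/(σ₀²σ²) = 1266.6004/(96.4324·109.4116); posterior variance σₙ² = σ₀²σ²/(σ² + n·σ₀²) = 96.4324·109.4116/1266.6004 = 8.330033.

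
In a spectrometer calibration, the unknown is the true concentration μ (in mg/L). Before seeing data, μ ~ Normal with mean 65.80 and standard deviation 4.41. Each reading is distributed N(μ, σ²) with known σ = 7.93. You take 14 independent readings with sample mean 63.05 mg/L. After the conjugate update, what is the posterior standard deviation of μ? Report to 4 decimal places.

For Normal data with known variance σ², a Normal(μ₀, σ₀²) prior on μ is conjugate. Posterior precision = 1/σ₀² + n/σ²; posterior mean is the precision-weighted average of μ₀ and x̄.
σ₀² = 4.41² = 19.4481, σ² = 7.93² = 62.8849; σ² + n·σ₀² = 62.8849 + 14·19.4481 = 335.1583.
Posterior precision = 1/σ₀² + n/σ² = 1/19.4481 + 14/62.8849 = (σ² + n·σ₀²)/(σ₀²σ²) = 335.1583/(19.4481·62.8849); posterior variance σₙ² = σ₀²σ²/(σ² + n·σ₀²) = 19.4481·62.8849/335.1583 = 3.648998.
Posterior SD = √σₙ² = √(19.4481·62.8849/335.1583) = 1.9102.

1.9102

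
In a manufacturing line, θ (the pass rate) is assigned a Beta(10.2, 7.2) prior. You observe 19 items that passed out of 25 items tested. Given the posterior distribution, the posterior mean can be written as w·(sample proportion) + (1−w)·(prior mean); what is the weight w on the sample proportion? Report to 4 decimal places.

The Beta prior is conjugate to a Binomial/Bernoulli likelihood; the update adds successes to α and failures to β.
Posterior mean = (α₀+k)/(α₀+β₀+n) = [n/(α₀+β₀+n)]·(k/n) + [(α₀+β₀)/(α₀+β₀+n)]·α₀/(α₀+β₀), so only n and the prior enter the weight.
The weight on the data is w = n/(α₀+β₀+n) = 25/(10.2+7.2+25) = 25/42.4 = 0.5896.

0.5896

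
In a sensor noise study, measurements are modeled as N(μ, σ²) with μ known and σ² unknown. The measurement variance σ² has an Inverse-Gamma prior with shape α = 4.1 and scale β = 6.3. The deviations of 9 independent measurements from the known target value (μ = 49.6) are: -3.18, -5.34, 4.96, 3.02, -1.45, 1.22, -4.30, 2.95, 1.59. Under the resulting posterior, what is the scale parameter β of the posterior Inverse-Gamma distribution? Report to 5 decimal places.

With known mean μ and an Inverse-Gamma(α, β) prior on σ², the Normal likelihood is conjugate: posterior is Inv-Gamma(α + n/2, β + Σ(xᵢ−μ)²/2).
Σ(xᵢ−μ)² = (-3.18)² + (-5.34)² + (4.96)² + (3.02)² + (-1.45)² + (1.22)² + (-4.30)² + (2.95)² + (1.59)² = 105.6615.
Posterior: Inv-Gamma(4.1 + 9/2, 6.3 + 105.6615/2) = Inv-Gamma(8.60, 59.13075).
Posterior β = 59.13075.

59.13075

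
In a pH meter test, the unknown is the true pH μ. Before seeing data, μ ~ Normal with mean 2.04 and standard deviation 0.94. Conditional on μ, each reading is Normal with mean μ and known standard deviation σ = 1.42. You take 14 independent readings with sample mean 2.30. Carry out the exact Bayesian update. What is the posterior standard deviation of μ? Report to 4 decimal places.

For Normal data with known variance σ², a Normal(μ₀, σ₀²) prior on μ is conjugate. Posterior precision = 1/σ₀² + n/σ²; posterior mean is the precision-weighted average of μ₀ and x̄.
σ₀² = 0.94² = 0.8836, σ² = 1.42² = 2.0164; σ² + n·σ₀² = 2.0164 + 14·0.8836 = 14.3868.
Posterior precision = 1/σ₀² + n/σ² = 1/0.8836 + 14/2.0164 = (σ² + n·σ₀²)/(σ₀²σ²) = 14.3868/(0.8836·2.0164); posterior variance σₙ² = σ₀²σ²/(σ² + n·σ₀²) = 0.8836·2.0164/14.3868 = 0.123842.
Posterior SD = √σₙ² = √(0.8836·2.0164/14.3868) = 0.3519.

0.3519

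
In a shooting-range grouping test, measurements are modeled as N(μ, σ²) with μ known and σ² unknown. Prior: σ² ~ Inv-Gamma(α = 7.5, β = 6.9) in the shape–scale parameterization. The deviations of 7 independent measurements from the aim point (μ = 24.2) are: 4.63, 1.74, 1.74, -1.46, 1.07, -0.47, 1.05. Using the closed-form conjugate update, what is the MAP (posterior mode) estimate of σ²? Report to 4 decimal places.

1.9122

With known mean μ and an Inverse-Gamma(α, β) prior on σ², the Normal likelihood is conjugate: posterior is Inv-Gamma(α + n/2, β + Σ(xᵢ−μ)²/2).
Σ(xᵢ−μ)² = (4.63)² + (1.74)² + (1.74)² + (-1.46)² + (1.07)² + (-0.47)² + (1.05)² = 32.0920.
Posterior: Inv-Gamma(7.5 + 7/2, 6.9 + 32.0920/2) = Inv-Gamma(11.00, 22.94600).
Mode = β/(α+1) = 22.94600/12.00 = 1.9122.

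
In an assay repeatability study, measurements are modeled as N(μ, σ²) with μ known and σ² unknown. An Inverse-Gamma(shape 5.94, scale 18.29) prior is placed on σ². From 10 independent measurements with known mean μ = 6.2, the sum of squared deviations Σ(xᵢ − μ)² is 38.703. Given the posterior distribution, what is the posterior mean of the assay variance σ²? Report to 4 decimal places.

With known mean μ and an Inverse-Gamma(α, β) prior on σ², the Normal likelihood is conjugate: posterior is Inv-Gamma(α + n/2, β + Σ(xᵢ−μ)²/2).
Posterior: Inv-Gamma(5.94 + 10/2, 18.29 + 38.703/2) = Inv-Gamma(10.94, 37.6415).
E[σ²|data] = β/(α−1) = 37.6415/9.94 = 3.7869.

3.7869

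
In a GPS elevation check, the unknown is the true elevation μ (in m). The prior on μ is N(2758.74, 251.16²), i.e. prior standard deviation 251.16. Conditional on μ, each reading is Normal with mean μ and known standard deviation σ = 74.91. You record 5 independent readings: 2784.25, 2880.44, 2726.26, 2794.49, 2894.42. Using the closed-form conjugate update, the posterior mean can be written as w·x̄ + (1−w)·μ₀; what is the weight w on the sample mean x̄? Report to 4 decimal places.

0.9825

For Normal data with known variance σ², a Normal(μ₀, σ₀²) prior on μ is conjugate. Posterior precision = 1/σ₀² + n/σ²; posterior mean is the precision-weighted average of μ₀ and x̄.
σ₀² = 251.16² = 63081.3456, σ² = 74.91² = 5611.5081. Prior precision 1/σ₀² = 1/63081.3456; data precision n/σ² = 5/5611.5081.
w = (n/σ²)/(1/σ₀² + n/σ²) = n·σ₀²/(σ² + n·σ₀²) = 5·63081.3456/(5611.5081 + 5·63081.3456) = 315406.728/321018.2361 = 0.9825.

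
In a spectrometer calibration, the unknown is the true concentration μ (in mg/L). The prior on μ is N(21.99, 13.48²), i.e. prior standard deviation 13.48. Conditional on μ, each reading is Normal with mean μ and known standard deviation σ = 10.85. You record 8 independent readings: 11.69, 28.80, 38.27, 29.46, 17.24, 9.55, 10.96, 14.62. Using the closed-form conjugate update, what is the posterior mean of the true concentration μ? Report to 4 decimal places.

For Normal data with known variance σ², a Normal(μ₀, σ₀²) prior on μ is conjugate. Posterior precision = 1/σ₀² + n/σ²; posterior mean is the precision-weighted average of μ₀ and x̄.
Σxᵢ = 11.69 + 28.80 + 38.27 + 29.46 + 17.24 + 9.55 + 10.96 + 14.62 = 160.59, so n·x̄ = 160.59.
σ₀² = 13.48² = 181.7104, σ² = 10.85² = 117.7225; σ² + n·σ₀² = 117.7225 + 8·181.7104 = 1571.4057.
Posterior mean = (μ₀/σ₀² + n·x̄/σ²)/(1/σ₀² + n/σ²) = (σ²·μ₀ + σ₀²·n·x̄)/(σ² + n·σ₀²) = (117.7225·21.99 + 181.7104·160.59)/1571.4057 = 31769.590911/1571.4057 = 20.2173.

20.2173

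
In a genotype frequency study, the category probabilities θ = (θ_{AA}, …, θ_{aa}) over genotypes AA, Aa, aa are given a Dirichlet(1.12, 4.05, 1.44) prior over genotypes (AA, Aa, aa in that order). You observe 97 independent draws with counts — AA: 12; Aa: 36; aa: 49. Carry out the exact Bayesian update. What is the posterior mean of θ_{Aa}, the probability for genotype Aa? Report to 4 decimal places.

0.3865

The Dirichlet prior is conjugate to the Multinomial likelihood: each posterior αⱼ = prior αⱼ + observed count nⱼ.
Posterior concentration: (13.12, 40.05, 50.44), total = 103.61.
E[θ_{Aa}|data] = α_{Aa}/Σα = 40.05/103.61 = 0.3865.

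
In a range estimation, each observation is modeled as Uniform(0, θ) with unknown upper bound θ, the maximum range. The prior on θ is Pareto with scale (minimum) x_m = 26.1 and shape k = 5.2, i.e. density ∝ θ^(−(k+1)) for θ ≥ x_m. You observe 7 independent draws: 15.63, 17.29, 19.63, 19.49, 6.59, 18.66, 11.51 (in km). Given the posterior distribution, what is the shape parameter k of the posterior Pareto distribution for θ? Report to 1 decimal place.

12.2

A Pareto(scale x_m, shape k) prior on the upper bound θ of Uniform(0, θ) is conjugate: posterior is Pareto(max(x_m, max xᵢ), k + n).
Sample maximum = 19.63; prior scale x_m = 26.1 → posterior scale = max = 26.10.
Posterior shape = 5.2 + 7 = 12.2.
Posterior shape k = 12.2.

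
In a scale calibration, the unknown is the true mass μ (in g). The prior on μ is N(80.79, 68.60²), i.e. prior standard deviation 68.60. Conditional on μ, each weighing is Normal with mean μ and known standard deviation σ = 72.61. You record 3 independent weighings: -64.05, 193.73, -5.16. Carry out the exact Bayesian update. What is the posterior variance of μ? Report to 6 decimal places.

For Normal data with known variance σ², a Normal(μ₀, σ₀²) prior on μ is conjugate. Posterior precision = 1/σ₀² + n/σ²; posterior mean is the precision-weighted average of μ₀ and x̄.
σ₀² = 68.60² = 4705.96, σ² = 72.61² = 5272.2121; σ² + n·σ₀² = 5272.2121 + 3·4705.96 = 19390.0921.
Posterior precision = 1/σ₀² + n/σ² = 1/4705.96 + 3/5272.2121 = (σ² + n·σ₀²)/(σ₀²σ²) = 19390.0921/(4705.96·5272.2121); posterior variance σₙ² = σ₀²σ²/(σ² + n·σ₀²) = 4705.96·5272.2121/19390.0921 = 1279.561702.

1279.561702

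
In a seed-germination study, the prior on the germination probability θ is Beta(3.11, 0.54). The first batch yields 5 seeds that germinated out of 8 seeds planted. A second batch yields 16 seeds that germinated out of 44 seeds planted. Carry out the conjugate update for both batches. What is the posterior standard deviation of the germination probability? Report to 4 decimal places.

0.0658

The Beta prior is conjugate to a Binomial/Bernoulli likelihood; the update adds successes to α and failures to β.
After batch 1: Beta(3.11+5, 0.54+3) = Beta(8.11, 3.54).
After batch 2: Beta(8.11+16, 3.54+28) = Beta(24.11, 31.54).
Var = αβ/((α+β)²(α+β+1)) = 24.11·31.54/(55.65²·56.65) = 0.00433440; SD = √0.00433440 = 0.0658.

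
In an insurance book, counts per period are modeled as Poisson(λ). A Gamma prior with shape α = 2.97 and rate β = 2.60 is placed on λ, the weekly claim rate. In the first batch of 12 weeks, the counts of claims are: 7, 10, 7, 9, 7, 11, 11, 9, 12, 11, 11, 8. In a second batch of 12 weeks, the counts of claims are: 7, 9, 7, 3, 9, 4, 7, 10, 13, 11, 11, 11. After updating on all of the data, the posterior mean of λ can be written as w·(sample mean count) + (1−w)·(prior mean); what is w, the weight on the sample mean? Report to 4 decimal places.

0.9023

With a Gamma(shape α, rate β) prior, the Poisson likelihood is conjugate: the posterior is Gamma(α + ΣXᵢ, β + n).
Total number of weeks: n = 12 + 12 = 24.
Posterior mean = (α₀+S)/(β₀+n) = [n/(β₀+n)]·(S/n) + [β₀/(β₀+n)]·(α₀/β₀), so only n and β₀ enter the weight.
Weight on data w = n/(β₀+n) = 24/(2.60+24) = 24/26.60 = 0.9023.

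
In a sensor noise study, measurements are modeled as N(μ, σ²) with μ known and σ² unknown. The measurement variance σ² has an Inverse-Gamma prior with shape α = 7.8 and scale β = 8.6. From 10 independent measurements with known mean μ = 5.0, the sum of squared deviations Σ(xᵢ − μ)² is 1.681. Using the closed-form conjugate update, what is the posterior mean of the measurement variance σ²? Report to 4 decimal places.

With known mean μ and an Inverse-Gamma(α, β) prior on σ², the Normal likelihood is conjugate: posterior is Inv-Gamma(α + n/2, β + Σ(xᵢ−μ)²/2).
Posterior: Inv-Gamma(7.8 + 10/2, 8.6 + 1.681/2) = Inv-Gamma(12.80, 9.4405).
E[σ²|data] = β/(α−1) = 9.4405/11.80 = 0.8000.

0.8000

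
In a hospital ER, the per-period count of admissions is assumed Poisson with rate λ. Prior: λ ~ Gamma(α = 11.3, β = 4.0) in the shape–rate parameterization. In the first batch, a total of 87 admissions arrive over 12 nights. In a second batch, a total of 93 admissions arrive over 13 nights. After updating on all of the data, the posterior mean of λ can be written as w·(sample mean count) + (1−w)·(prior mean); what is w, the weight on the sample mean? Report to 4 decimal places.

With a Gamma(shape α, rate β) prior, the Poisson likelihood is conjugate: the posterior is Gamma(α + ΣXᵢ, β + n).
Total number of nights: n = 12 + 13 = 25.
Posterior mean = (α₀+S)/(β₀+n) = [n/(β₀+n)]·(S/n) + [β₀/(β₀+n)]·(α₀/β₀), so only n and β₀ enter the weight.
Weight on data w = n/(β₀+n) = 25/(4.0+25) = 25/29.0 = 0.8621.

0.8621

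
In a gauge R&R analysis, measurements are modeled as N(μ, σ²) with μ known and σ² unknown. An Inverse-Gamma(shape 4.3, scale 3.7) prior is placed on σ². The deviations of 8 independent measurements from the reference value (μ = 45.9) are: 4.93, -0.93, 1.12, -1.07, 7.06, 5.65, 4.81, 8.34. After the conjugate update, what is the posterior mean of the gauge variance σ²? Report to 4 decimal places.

14.3443

With known mean μ and an Inverse-Gamma(α, β) prior on σ², the Normal likelihood is conjugate: posterior is Inv-Gamma(α + n/2, β + Σ(xᵢ−μ)²/2).
Σ(xᵢ−μ)² = (4.93)² + (-0.93)² + (1.12)² + (-1.07)² + (7.06)² + (5.65)² + (4.81)² + (8.34)² = 202.0269.
Posterior: Inv-Gamma(4.3 + 8/2, 3.7 + 202.0269/2) = Inv-Gamma(8.30, 104.71345).
E[σ²|data] = β/(α−1) = 104.71345/7.30 = 14.3443.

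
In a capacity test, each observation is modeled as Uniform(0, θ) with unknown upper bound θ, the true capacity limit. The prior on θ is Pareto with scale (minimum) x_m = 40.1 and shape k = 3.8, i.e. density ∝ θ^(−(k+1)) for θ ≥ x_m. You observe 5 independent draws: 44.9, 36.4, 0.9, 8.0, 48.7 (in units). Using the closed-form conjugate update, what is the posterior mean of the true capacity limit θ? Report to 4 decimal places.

A Pareto(scale x_m, shape k) prior on the upper bound θ of Uniform(0, θ) is conjugate: posterior is Pareto(max(x_m, max xᵢ), k + n).
Sample maximum = 48.7; prior scale x_m = 40.1 → posterior scale = max = 48.7.
Posterior shape = 3.8 + 5 = 8.8.
E[θ|data] = k·x_m/(k−1) = 8.8·48.7/7.8 = 54.9436.

54.9436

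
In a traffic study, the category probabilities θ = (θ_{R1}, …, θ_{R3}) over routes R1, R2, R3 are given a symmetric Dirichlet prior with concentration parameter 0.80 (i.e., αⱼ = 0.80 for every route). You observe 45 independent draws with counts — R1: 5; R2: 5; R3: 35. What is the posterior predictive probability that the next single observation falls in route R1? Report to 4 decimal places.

0.1224

The Dirichlet prior is conjugate to the Multinomial likelihood: each posterior αⱼ = prior αⱼ + observed count nⱼ.
Posterior concentration: (5.80, 5.80, 35.80), total = 47.40.
P(next = R1 | data) = α_{R1}/Σα = 0.1224.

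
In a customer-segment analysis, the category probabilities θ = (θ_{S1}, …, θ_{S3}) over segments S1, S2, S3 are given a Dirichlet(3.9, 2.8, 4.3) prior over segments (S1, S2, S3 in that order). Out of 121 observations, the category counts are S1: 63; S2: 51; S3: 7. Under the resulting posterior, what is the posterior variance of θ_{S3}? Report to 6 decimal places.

The Dirichlet prior is conjugate to the Multinomial likelihood: each posterior αⱼ = prior αⱼ + observed count nⱼ.
Posterior concentration: (66.9, 53.8, 11.3), total = 132.0.
Var[θ_j] = α_j(Σα−α_j)/((Σα)²(Σα+1)) = 11.3·120.7/(132.0²·133.0) = 0.000589.

0.000589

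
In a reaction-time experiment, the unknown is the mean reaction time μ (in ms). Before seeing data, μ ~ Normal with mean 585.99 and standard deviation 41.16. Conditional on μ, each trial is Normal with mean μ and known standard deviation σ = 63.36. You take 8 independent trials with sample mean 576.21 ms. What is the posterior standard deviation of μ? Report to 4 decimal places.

For Normal data with known variance σ², a Normal(μ₀, σ₀²) prior on μ is conjugate. Posterior precision = 1/σ₀² + n/σ²; posterior mean is the precision-weighted average of μ₀ and x̄.
σ₀² = 41.16² = 1694.1456, σ² = 63.36² = 4014.4896; σ² + n·σ₀² = 4014.4896 + 8·1694.1456 = 17567.6544.
Posterior precision = 1/σ₀² + n/σ² = 1/1694.1456 + 8/4014.4896 = (σ² + n·σ₀²)/(σ₀²σ²) = 17567.6544/(1694.1456·4014.4896); posterior variance σₙ² = σ₀²σ²/(σ² + n·σ₀²) = 1694.1456·4014.4896/17567.6544 = 387.139326.
Posterior SD = √σₙ² = √(1694.1456·4014.4896/17567.6544) = 19.6759.

19.6759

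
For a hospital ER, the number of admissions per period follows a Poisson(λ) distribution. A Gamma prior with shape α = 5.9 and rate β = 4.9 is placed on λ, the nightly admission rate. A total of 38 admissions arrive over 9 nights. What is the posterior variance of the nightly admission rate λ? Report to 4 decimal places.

With a Gamma(shape α, rate β) prior, the Poisson likelihood is conjugate: the posterior is Gamma(α + ΣXᵢ, β + n).
Posterior: Gamma(α+S, β+n) = Gamma(5.9+38, 4.9+9) = Gamma(43.9, 13.9).
Var = α/β² = 43.9/13.9² = 0.2272.

0.2272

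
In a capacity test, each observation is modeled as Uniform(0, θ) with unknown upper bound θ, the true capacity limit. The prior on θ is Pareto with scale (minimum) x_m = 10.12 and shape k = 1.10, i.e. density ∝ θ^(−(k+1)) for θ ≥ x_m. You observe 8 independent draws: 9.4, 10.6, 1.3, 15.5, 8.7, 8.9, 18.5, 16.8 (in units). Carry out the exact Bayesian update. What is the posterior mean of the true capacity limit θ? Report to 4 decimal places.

20.7840

A Pareto(scale x_m, shape k) prior on the upper bound θ of Uniform(0, θ) is conjugate: posterior is Pareto(max(x_m, max xᵢ), k + n).
Sample maximum = 18.5; prior scale x_m = 10.12 → posterior scale = max = 18.50.
Posterior shape = 1.10 + 8 = 9.10.
E[θ|data] = k·x_m/(k−1) = 9.10·18.50/8.10 = 20.7840.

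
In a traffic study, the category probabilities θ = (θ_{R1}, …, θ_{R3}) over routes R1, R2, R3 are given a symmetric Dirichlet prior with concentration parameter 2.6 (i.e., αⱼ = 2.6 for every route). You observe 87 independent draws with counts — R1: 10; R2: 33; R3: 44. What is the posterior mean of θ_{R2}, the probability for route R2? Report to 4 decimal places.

The Dirichlet prior is conjugate to the Multinomial likelihood: each posterior αⱼ = prior αⱼ + observed count nⱼ.
Posterior concentration: (12.6, 35.6, 46.6), total = 94.8.
E[θ_{R2}|data] = α_{R2}/Σα = 35.6/94.8 = 0.3755.

0.3755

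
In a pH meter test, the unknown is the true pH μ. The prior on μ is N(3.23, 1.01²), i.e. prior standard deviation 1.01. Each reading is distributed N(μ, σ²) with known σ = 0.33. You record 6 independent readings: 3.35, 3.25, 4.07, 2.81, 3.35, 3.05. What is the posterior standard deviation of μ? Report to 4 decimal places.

0.1335

For Normal data with known variance σ², a Normal(μ₀, σ₀²) prior on μ is conjugate. Posterior precision = 1/σ₀² + n/σ²; posterior mean is the precision-weighted average of μ₀ and x̄.
σ₀² = 1.01² = 1.0201, σ² = 0.33² = 0.1089; σ² + n·σ₀² = 0.1089 + 6·1.0201 = 6.2295.
Posterior precision = 1/σ₀² + n/σ² = 1/1.0201 + 6/0.1089 = (σ² + n·σ₀²)/(σ₀²σ²) = 6.2295/(1.0201·0.1089); posterior variance σₙ² = σ₀²σ²/(σ² + n·σ₀²) = 1.0201·0.1089/6.2295 = 0.017833.
Posterior SD = √σₙ² = √(1.0201·0.1089/6.2295) = 0.1335.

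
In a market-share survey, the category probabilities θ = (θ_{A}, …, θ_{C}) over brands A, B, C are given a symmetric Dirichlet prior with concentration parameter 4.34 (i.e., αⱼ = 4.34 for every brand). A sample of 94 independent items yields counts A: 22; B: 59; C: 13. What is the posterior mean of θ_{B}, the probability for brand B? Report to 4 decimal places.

The Dirichlet prior is conjugate to the Multinomial likelihood: each posterior αⱼ = prior αⱼ + observed count nⱼ.
Posterior concentration: (26.34, 63.34, 17.34), total = 107.02.
E[θ_{B}|data] = α_{B}/Σα = 63.34/107.02 = 0.5919.

0.5919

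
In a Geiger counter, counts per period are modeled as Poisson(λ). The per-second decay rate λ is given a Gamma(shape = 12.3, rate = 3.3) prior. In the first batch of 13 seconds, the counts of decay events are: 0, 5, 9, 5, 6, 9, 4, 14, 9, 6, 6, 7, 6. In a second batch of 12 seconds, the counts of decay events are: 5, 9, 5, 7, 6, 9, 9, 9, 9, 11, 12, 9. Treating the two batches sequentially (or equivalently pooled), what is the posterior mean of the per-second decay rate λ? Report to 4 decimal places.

With a Gamma(shape α, rate β) prior, the Poisson likelihood is conjugate: the posterior is Gamma(α + ΣXᵢ, β + n).
Batch 1: sum of counts S = 86 over n = 13 seconds.
After batch 1: Gamma(α+S, β+n) = Gamma(12.3+86, 3.3+13) = Gamma(98.3, 16.3).
Batch 2: sum of counts S = 100 over n = 12 seconds.
After batch 2: Gamma(α+S, β+n) = Gamma(98.3+100, 16.3+12) = Gamma(198.3, 28.3).
Posterior mean = α/β = 198.3/28.3 = 7.0071.

7.0071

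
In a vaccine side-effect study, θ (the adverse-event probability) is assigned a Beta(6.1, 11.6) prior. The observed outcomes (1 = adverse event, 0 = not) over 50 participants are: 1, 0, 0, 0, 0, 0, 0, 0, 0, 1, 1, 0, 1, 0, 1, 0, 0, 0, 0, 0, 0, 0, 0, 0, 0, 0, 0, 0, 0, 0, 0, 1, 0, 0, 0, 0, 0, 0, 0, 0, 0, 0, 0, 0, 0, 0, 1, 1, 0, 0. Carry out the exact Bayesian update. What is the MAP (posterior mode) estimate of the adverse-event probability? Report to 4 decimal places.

0.1994

The Beta prior is conjugate to a Binomial/Bernoulli likelihood; the update adds successes to α and failures to β.
Posterior: Beta(α+k, β+n−k) = Beta(6.1+8, 11.6+42) = Beta(14.1, 53.6).
Mode of Beta(a,b) for a,b>1 is (a−1)/(a+b−2) = 13.1/65.7 = 0.1994.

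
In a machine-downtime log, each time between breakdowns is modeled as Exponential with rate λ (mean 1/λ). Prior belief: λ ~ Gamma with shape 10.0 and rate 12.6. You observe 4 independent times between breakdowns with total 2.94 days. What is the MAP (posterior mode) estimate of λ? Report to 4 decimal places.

With a Gamma(shape α, rate β) prior on the exponential rate λ, the posterior after n observations with total T = Σxᵢ is Gamma(α+n, β+T).
Posterior: Gamma(10.0+4, 12.6+2.94) = Gamma(14.0, 15.54).
Mode = (α−1)/β = 0.8366.

0.8366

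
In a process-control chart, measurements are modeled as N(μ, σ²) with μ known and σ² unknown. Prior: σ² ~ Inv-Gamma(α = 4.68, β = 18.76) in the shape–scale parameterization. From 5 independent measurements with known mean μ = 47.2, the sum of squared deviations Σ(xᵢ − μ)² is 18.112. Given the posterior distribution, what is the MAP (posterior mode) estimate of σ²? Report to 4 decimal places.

3.4005

With known mean μ and an Inverse-Gamma(α, β) prior on σ², the Normal likelihood is conjugate: posterior is Inv-Gamma(α + n/2, β + Σ(xᵢ−μ)²/2).
Posterior: Inv-Gamma(4.68 + 5/2, 18.76 + 18.112/2) = Inv-Gamma(7.18, 27.8160).
Mode = β/(α+1) = 27.8160/8.18 = 3.4005.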